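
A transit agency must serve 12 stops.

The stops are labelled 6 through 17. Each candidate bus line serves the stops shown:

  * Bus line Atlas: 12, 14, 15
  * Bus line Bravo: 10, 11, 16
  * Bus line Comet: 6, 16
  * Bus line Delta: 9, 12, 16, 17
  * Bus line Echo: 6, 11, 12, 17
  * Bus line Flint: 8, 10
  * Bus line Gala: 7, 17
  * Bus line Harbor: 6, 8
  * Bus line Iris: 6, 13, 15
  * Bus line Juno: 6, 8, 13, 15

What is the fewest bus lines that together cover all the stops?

Take {Atlas, Bravo, Delta, Gala, Juno}. Their union is {6, 7, 8, 9, 10, 11, 12, 13, 14, 15, 16, 17}, which is all 12 stops.
No 4 of the 10 bus lines cover everything (all 210 combinations miss at least one stop), so 5 is optimal.

5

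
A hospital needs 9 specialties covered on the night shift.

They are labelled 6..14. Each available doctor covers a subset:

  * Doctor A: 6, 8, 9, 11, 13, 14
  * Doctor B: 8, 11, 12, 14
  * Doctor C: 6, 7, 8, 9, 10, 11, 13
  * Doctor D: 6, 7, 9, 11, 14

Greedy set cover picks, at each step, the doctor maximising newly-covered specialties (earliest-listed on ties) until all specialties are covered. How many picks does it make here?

2

Greedy: pick C (covers 7 new) → pick B (covers 2 new). Total picks: 2.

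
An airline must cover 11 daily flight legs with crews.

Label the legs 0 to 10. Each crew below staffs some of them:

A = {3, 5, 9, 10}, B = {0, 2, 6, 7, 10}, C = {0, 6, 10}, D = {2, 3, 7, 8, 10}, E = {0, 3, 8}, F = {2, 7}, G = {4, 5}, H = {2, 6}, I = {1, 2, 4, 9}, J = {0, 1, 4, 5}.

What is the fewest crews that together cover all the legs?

4

D and H and I and J together: D ∪ H ∪ I ∪ J = {0, 1, 2, 3, 4, 5, 6, 7, 8, 9, 10} — every leg is covered.
No 3 of the 10 crews cover everything (all 120 combinations miss at least one leg), so 4 is optimal.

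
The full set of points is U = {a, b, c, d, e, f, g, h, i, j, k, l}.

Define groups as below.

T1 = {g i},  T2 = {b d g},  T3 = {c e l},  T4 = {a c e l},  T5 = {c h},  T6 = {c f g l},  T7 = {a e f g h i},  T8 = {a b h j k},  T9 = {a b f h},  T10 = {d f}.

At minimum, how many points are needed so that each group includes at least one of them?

Take T = {e, f, g, h}. Each listed group contains at least one of these, so T is a hitting set of size 4.
The groups T1, T3, T8, T10 are pairwise disjoint, so any hitting set needs a separate point for each — at least 4. Hence 4 is optimal.

4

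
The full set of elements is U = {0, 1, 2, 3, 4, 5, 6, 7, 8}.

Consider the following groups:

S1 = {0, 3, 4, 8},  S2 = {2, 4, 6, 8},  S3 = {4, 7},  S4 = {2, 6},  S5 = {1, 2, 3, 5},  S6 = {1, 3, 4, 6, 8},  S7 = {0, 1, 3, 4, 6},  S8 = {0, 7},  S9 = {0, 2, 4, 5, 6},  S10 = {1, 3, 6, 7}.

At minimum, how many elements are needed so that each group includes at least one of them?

3

Take H = {2, 3, 7}. Each listed group contains at least one of these, so H is a hitting set of size 3.
No choice of 2 elements meets every group, so 3 is the minimum.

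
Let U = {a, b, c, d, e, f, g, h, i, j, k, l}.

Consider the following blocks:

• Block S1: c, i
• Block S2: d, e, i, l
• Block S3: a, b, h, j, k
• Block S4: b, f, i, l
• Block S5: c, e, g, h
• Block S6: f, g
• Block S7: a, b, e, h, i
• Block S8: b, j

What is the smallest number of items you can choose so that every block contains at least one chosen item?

Take T = {b, g, i}. Each listed block contains at least one of these, so T is a hitting set of size 3.
The blocks S2, S3, S6 are pairwise disjoint, so any hitting set needs a separate item for each — at least 3. Hence 3 is optimal.

3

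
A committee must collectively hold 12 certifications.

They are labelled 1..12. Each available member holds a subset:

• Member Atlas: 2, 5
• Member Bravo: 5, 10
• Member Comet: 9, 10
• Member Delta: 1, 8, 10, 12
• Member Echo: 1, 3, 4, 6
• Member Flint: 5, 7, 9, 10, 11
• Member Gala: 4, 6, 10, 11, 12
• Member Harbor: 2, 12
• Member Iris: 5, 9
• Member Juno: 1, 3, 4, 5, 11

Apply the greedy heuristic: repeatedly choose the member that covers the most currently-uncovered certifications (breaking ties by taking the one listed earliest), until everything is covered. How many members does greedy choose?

4

Greedy: pick Flint (covers 5 new) → pick Echo (covers 4 new) → pick Delta (covers 2 new) → pick Atlas (covers 1 new). Total picks: 4.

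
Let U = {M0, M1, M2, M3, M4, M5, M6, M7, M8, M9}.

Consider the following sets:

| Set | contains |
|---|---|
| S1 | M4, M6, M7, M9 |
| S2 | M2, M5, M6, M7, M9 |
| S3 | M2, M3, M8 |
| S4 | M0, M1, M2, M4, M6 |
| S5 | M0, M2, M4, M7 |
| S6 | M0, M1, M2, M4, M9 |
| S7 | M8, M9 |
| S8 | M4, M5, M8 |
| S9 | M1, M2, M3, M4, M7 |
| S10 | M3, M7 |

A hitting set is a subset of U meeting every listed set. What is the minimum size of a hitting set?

3

Take H = {M0, M7, M8}. Each listed set contains at least one of these, so H is a hitting set of size 3.
The sets S4, S7, S10 are pairwise disjoint, so any hitting set needs a separate element for each — at least 3. Hence 3 is optimal.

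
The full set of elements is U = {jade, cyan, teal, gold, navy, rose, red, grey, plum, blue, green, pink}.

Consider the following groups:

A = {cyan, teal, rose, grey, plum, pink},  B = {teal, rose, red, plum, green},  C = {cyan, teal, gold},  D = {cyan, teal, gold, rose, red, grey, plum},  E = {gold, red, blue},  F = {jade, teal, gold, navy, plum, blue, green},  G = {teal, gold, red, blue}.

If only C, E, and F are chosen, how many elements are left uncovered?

3

Union of C, E, F = {jade, cyan, teal, gold, navy, red, plum, blue, green}.
Not covered: rose, grey, pink — 3 elements.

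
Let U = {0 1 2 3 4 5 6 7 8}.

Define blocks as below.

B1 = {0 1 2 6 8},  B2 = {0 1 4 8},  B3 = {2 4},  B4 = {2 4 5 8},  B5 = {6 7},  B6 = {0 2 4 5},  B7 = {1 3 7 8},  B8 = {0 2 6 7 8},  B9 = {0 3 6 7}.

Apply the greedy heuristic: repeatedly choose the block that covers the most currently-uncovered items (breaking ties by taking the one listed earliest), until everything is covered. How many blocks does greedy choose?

3

Greedy: pick B1 (covers 5 new) → pick B4 (covers 2 new) → pick B7 (covers 2 new). Total picks: 3.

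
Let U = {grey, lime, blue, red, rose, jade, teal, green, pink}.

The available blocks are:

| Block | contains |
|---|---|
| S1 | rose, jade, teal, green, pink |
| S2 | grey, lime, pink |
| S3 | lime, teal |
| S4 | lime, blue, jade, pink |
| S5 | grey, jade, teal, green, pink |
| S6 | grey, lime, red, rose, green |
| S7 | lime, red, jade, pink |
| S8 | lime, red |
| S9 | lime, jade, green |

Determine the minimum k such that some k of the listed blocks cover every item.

Take {S3, S4, S6}. Their union is {grey, lime, blue, red, rose, jade, teal, green, pink}, which is all 9 items.
Only S4 contains blue, so S4 is forced; the remaining 5 items need at least 2 more blocks (each remaining block adds at most 4) — so at least 3 blocks are needed, and 3 is optimal.

3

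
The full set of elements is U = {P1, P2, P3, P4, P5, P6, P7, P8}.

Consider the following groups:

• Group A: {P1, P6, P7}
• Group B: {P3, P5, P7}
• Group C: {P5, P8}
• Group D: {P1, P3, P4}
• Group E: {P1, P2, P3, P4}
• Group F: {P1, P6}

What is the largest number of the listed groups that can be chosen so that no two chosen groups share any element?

A, C are pairwise disjoint (A={P1,P6,P7}; C={P5,P8}).
Every remaining group overlaps one of these, and no 3 of the listed groups are pairwise disjoint, so 2 is the maximum.

2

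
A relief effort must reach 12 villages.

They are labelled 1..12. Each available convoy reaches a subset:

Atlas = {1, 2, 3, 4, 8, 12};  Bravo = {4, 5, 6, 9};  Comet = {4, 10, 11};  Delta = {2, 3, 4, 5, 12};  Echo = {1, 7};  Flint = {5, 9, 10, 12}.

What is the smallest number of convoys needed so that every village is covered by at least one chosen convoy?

4

Atlas and Bravo and Comet and Echo together: Atlas ∪ Bravo ∪ Comet ∪ Echo = {1, 2, 3, 4, 5, 6, 7, 8, 9, 10, 11, 12} — every village is covered.
No 3 of the 6 convoys cover everything (all 20 combinations miss at least one village), so 4 is optimal.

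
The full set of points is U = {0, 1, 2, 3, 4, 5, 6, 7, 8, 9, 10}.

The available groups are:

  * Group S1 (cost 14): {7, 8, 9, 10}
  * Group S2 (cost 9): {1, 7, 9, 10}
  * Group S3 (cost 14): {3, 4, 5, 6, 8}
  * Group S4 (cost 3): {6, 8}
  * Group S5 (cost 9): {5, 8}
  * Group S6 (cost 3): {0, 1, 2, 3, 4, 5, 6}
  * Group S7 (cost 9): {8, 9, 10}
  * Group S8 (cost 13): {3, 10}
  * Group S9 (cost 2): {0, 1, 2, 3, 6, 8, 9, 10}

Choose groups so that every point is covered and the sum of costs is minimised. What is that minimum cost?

S2, S6, S9 together cover every point (S2 ∪ S6 ∪ S9 = {0, 1, 2, 3, 4, 5, 6, 7, 8, 9, 10}); total cost 9 + 3 + 2 = 14.
No covering selection has total cost below 14.

14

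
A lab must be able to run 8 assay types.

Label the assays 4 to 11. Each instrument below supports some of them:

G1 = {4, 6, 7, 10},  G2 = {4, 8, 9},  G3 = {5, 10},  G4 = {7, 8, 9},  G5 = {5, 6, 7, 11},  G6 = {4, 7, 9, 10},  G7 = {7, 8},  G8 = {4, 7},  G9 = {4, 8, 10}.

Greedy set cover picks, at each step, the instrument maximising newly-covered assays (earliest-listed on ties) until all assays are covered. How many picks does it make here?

Greedy: pick G1 (covers 4 new) → pick G2 (covers 2 new) → pick G5 (covers 2 new). Total picks: 3.

3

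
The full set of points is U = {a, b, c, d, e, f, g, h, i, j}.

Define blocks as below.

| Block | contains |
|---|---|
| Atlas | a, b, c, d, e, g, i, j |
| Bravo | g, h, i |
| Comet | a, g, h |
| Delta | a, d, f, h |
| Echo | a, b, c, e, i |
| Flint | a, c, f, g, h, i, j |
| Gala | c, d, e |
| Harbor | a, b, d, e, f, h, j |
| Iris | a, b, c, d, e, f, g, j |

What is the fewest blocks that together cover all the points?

Take {Atlas, Harbor}. Their union is {a, b, c, d, e, f, g, h, i, j}, which is all 10 points.
No single block has all 10 points (the largest, Atlas, has 8), so 2 is optimal.

2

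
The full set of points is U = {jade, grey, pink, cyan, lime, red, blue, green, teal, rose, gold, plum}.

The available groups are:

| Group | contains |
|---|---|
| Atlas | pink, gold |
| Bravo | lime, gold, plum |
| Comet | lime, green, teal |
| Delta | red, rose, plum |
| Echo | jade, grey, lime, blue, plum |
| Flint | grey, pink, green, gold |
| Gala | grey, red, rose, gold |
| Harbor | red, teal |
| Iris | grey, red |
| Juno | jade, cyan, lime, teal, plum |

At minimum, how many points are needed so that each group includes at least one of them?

H = {lime, red, gold} meets every group (each contains at least one member of H), and |H| = 3.
The groups Atlas, Comet, Delta are pairwise disjoint, so any hitting set needs a separate point for each — at least 3. Hence 3 is optimal.

3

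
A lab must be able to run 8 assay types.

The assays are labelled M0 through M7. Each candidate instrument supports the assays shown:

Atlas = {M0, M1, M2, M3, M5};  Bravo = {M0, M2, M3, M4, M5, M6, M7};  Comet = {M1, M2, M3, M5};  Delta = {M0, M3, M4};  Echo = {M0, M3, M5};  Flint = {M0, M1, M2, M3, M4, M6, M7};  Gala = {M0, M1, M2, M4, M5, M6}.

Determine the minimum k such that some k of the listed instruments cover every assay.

Atlas and Flint together: Atlas ∪ Flint = {M0, M1, M2, M3, M4, M5, M6, M7} — every assay is covered.
No single instrument has all 8 assays (the largest, Bravo, has 7), so 2 is optimal.

2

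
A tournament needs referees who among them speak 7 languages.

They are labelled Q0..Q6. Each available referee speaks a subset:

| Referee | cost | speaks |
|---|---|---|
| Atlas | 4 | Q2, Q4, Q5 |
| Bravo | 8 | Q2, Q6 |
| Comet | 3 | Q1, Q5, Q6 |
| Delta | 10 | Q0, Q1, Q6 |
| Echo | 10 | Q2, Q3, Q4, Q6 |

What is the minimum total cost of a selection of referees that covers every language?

Comet, Delta, Echo together cover every language (Comet ∪ Delta ∪ Echo = {Q0, Q1, Q2, Q3, Q4, Q5, Q6}); total cost 3 + 10 + 10 = 23.
The greedy pick Comet, Atlas, Delta, Echo costs 27; no covering selection beats 23.

23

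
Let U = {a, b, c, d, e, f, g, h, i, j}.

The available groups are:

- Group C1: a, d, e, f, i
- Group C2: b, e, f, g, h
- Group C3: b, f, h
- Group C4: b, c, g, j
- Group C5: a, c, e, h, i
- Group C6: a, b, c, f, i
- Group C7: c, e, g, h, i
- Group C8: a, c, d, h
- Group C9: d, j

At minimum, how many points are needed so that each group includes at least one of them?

3

Take T = {h, i, j}. Each listed group contains at least one of these, so T is a hitting set of size 3.
No choice of 2 points meets every group, so 3 is the minimum.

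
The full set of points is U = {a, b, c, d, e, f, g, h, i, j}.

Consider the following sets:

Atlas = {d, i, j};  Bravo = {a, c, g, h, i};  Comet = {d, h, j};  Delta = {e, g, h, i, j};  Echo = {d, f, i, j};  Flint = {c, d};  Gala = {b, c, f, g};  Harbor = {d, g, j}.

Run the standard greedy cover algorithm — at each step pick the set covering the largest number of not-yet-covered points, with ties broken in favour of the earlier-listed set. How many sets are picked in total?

Greedy: pick Bravo (covers 5 new) → pick Echo (covers 3 new) → pick Delta (covers 1 new) → pick Gala (covers 1 new). Total picks: 4.

4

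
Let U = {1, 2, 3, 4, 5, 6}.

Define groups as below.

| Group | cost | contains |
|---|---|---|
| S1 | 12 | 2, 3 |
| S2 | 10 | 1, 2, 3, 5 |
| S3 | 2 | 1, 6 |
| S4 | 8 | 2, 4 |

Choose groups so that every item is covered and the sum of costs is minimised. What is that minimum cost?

S2, S3, S4 together cover every item (S2 ∪ S3 ∪ S4 = {1, 2, 3, 4, 5, 6}); total cost 10 + 2 + 8 = 20.
No covering selection has total cost below 20.

20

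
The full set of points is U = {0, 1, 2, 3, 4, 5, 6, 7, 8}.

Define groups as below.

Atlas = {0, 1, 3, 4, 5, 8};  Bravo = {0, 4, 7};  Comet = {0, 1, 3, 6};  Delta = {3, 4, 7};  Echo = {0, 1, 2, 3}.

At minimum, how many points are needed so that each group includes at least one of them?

2

H = {0, 4} meets every group (each contains at least one member of H), and |H| = 2.
No single point lies in every group, so at least 2 are needed and 2 is optimal.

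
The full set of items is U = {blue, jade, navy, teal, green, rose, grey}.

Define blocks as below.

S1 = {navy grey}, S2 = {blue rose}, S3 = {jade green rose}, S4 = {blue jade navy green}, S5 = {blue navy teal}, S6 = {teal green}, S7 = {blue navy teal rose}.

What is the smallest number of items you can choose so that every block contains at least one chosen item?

H = {blue, navy, green} meets every block (each contains at least one member of H), and |H| = 3.
The blocks S1, S2, S6 are pairwise disjoint, so any hitting set needs a separate item for each — at least 3. Hence 3 is optimal.

3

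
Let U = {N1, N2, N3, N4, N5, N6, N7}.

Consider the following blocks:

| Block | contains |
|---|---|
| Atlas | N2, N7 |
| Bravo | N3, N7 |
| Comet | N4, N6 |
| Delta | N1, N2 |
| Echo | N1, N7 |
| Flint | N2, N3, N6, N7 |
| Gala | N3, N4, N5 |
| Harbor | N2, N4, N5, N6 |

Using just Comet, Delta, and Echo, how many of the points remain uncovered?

2

Union of Comet, Delta, Echo = {N1, N2, N4, N6, N7}.
Not covered: N3, N5 — 2 points.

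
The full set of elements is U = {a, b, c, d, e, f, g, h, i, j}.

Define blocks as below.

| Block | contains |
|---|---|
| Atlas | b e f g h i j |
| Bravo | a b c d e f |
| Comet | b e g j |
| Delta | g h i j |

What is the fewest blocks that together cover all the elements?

2

Take {Atlas, Bravo}. Their union is {a, b, c, d, e, f, g, h, i, j}, which is all 10 elements.
No single block has all 10 elements (the largest, Atlas, has 7), so 2 is optimal.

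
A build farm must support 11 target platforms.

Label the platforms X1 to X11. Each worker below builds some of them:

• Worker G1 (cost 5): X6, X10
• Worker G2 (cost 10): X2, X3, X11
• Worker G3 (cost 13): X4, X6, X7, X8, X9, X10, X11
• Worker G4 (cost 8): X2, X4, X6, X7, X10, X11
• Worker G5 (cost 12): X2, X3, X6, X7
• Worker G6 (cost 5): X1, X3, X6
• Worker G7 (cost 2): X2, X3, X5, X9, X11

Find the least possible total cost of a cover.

20

G3, G6, G7 together cover every platform (G3 ∪ G6 ∪ G7 = {X1, X2, X3, X4, X5, X6, X7, X8, X9, X10, X11}); total cost 13 + 5 + 2 = 20.
The greedy pick G7, G4, G6, G3 costs 28; no covering selection beats 20.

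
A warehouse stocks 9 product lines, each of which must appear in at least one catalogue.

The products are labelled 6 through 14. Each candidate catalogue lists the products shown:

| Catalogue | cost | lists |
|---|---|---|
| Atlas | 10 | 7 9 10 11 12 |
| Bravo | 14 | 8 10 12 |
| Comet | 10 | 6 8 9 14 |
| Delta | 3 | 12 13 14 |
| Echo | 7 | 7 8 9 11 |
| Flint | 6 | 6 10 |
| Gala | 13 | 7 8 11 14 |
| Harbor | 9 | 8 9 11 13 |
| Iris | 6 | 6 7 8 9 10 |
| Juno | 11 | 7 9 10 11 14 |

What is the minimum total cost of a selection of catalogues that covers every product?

Delta, Echo, Flint together cover every product (Delta ∪ Echo ∪ Flint = {6, 7, 8, 9, 10, 11, 12, 13, 14}); total cost 3 + 7 + 6 = 16.
No covering selection has total cost below 16.

16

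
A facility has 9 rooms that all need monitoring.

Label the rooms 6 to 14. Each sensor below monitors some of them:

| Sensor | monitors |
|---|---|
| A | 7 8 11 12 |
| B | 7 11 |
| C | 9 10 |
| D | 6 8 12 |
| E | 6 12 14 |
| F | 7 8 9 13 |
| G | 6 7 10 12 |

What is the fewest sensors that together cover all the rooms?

4

Take {B, E, F, G}. Their union is {6, 7, 8, 9, 10, 11, 12, 13, 14}, which is all 9 rooms.
No 3 of the 7 sensors cover everything (all 35 combinations miss at least one room), so 4 is optimal.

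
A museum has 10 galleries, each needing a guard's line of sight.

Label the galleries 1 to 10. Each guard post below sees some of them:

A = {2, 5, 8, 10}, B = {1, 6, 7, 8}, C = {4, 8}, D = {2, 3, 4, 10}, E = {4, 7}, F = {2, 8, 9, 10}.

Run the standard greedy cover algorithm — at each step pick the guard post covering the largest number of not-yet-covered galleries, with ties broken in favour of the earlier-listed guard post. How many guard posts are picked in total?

4

Greedy: pick A (covers 4 new) → pick B (covers 3 new) → pick D (covers 2 new) → pick F (covers 1 new). Total picks: 4.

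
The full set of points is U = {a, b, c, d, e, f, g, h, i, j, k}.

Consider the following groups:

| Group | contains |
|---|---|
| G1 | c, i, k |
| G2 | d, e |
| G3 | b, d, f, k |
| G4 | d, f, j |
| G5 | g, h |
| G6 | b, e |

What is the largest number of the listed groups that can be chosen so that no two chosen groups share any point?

G1, G4, G5, G6 are pairwise disjoint (G1={c,i,k}; G4={d,f,j}; G5={g,h}; G6={b,e}).
Every remaining group overlaps one of these, and no 5 of the listed groups are pairwise disjoint, so 4 is the maximum.

4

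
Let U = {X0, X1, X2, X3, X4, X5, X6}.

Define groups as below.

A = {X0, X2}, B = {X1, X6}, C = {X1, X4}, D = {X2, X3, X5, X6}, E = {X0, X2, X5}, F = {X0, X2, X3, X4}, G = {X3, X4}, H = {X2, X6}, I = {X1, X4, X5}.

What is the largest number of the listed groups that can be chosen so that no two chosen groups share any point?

B, E, G are pairwise disjoint (B={X1,X6}; E={X0,X2,X5}; G={X3,X4}).
Every remaining group overlaps one of these, and no 4 of the listed groups are pairwise disjoint, so 3 is the maximum.

3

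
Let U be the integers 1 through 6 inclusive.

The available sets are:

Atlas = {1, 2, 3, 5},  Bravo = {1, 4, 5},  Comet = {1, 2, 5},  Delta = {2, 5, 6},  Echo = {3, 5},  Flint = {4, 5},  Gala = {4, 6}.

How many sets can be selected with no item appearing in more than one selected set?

2

Atlas, Gala are pairwise disjoint (Atlas={1,2,3,5}; Gala={4,6}).
Every remaining set overlaps one of these, and no 3 of the listed sets are pairwise disjoint, so 2 is the maximum.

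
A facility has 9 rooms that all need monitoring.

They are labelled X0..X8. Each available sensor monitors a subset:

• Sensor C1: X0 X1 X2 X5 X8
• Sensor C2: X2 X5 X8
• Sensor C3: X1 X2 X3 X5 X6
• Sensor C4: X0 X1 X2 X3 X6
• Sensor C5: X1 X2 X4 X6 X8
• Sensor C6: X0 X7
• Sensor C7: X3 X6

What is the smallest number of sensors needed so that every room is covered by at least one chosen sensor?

3

C3 and C5 and C6 together: C3 ∪ C5 ∪ C6 = {X0, X1, X2, X3, X4, X5, X6, X7, X8} — every room is covered.
Only C5 contains X4, so C5 is forced; the remaining 4 rooms need at least 2 more sensors (each remaining sensor adds at most 2) — so at least 3 sensors are needed, and 3 is optimal.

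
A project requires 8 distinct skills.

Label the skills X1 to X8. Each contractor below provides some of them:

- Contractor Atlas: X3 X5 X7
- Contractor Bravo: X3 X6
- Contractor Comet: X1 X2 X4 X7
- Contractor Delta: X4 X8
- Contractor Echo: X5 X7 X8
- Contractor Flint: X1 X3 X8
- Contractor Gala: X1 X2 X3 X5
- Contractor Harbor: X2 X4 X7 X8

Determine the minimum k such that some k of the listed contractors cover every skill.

3

Take {Bravo, Comet, Echo}. Their union is {X1, X2, X3, X4, X5, X6, X7, X8}, which is all 8 skills.
Only Bravo contains X6, so Bravo is forced; the remaining 6 skills need at least 2 more contractors (each remaining contractor adds at most 4) — so at least 3 contractors are needed, and 3 is optimal.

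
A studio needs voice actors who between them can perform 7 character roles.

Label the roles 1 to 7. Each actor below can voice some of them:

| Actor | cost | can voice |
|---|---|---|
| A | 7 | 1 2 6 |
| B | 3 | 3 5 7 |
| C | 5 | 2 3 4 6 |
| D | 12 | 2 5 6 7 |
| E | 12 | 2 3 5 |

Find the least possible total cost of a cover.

15

A, B, C together cover every role (A ∪ B ∪ C = {1, 2, 3, 4, 5, 6, 7}); total cost 7 + 3 + 5 = 15.
No covering selection has total cost below 15.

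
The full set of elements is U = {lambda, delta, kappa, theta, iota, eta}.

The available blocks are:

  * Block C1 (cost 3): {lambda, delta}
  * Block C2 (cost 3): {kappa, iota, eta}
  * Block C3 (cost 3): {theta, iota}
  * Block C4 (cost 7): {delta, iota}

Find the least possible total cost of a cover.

9

C1, C2, C3 together cover every element (C1 ∪ C2 ∪ C3 = {lambda, delta, kappa, theta, iota, eta}); total cost 3 + 3 + 3 = 9.
No covering selection has total cost below 9.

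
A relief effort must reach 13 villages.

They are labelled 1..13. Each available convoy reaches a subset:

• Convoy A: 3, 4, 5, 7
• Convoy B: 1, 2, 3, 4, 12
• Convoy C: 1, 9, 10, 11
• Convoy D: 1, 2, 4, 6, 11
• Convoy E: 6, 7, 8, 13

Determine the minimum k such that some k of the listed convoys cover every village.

A and B and C and E together: A ∪ B ∪ C ∪ E = {1, 2, 3, 4, 5, 6, 7, 8, 9, 10, 11, 12, 13} — every village is covered.
Only A contains 5, so A is forced; the remaining 9 villages need at least 3 more convoys (each remaining convoy adds at most 4) — so at least 4 convoys are needed, and 4 is optimal.

4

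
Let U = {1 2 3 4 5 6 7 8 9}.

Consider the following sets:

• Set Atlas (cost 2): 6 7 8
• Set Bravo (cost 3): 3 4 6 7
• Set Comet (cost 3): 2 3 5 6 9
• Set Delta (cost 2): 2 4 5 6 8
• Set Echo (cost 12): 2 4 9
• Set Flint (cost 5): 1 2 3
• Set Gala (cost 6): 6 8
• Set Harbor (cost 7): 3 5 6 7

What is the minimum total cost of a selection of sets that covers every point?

12

Atlas, Comet, Delta, Flint together cover every point (Atlas ∪ Comet ∪ Delta ∪ Flint = {1, 2, 3, 4, 5, 6, 7, 8, 9}); total cost 2 + 3 + 2 + 5 = 12.
The greedy pick Delta, Bravo, Comet, Flint costs 13; no covering selection beats 12.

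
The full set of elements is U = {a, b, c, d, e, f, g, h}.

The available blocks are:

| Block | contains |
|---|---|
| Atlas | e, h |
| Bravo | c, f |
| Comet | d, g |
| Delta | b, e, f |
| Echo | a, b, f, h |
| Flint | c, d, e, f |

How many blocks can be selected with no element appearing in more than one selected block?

Atlas, Bravo, Comet are pairwise disjoint (Atlas={e,h}; Bravo={c,f}; Comet={d,g}).
Every remaining block overlaps one of these, and no 4 of the listed blocks are pairwise disjoint, so 3 is the maximum.

3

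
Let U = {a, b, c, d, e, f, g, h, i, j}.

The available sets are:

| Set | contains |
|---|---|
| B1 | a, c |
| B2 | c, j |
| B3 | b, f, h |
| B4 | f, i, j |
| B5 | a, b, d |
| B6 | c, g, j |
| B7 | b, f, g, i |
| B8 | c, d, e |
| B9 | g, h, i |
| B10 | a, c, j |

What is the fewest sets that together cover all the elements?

B3, B7, B8, and B10 cover everything between them: the union {a, b, c, d, e, f, g, h, i, j} is all of U.
No 3 of the 10 sets cover everything (all 120 combinations miss at least one element), so 4 is optimal.

4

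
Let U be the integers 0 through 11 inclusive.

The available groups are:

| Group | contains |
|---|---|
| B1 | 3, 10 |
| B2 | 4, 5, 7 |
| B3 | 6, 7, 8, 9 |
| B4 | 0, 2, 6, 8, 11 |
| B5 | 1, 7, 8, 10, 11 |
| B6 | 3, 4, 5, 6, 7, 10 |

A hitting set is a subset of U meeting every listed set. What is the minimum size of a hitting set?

3

Take H = {3, 7, 8}. Each listed group contains at least one of these, so H is a hitting set of size 3.
The groups B1, B2, B4 are pairwise disjoint, so any hitting set needs a separate point for each — at least 3. Hence 3 is optimal.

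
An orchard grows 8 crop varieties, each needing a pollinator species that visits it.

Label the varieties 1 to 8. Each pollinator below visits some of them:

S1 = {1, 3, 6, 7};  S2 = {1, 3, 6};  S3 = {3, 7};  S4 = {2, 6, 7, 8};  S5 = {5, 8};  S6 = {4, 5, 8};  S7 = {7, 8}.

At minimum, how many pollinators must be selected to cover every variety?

S1 and S4 and S6 together: S1 ∪ S4 ∪ S6 = {1, 2, 3, 4, 5, 6, 7, 8} — every variety is covered.
Only S4 contains 2, so S4 is forced; the remaining 4 varieties need at least 2 more pollinators (each remaining pollinator adds at most 2) — so at least 3 pollinators are needed, and 3 is optimal.

3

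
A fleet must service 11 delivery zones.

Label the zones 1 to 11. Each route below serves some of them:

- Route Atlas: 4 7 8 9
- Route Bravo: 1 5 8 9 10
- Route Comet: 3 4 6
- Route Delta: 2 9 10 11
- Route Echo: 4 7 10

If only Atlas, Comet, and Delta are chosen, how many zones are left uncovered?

2

Union of Atlas, Comet, Delta = {2, 3, 4, 6, 7, 8, 9, 10, 11}.
Not covered: 1, 5 — 2 zones.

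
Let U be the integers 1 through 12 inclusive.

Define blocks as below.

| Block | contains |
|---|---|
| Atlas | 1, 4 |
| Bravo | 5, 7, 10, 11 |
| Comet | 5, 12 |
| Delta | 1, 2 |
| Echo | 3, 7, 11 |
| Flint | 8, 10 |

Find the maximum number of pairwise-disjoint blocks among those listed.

Atlas, Comet, Echo, Flint are pairwise disjoint (Atlas={1,4}; Comet={5,12}; Echo={3,7,11}; Flint={8,10}).
Every remaining block overlaps one of these, and no 5 of the listed blocks are pairwise disjoint, so 4 is the maximum.

4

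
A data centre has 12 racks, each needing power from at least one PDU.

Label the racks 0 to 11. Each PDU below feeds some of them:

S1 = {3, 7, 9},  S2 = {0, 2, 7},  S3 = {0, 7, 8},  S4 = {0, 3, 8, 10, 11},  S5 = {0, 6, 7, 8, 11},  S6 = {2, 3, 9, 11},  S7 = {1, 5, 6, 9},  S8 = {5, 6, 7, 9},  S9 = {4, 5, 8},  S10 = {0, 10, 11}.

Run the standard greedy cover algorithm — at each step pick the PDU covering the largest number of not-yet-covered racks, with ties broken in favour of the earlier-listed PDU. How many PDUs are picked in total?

Greedy: pick S4 (covers 5 new) → pick S7 (covers 4 new) → pick S2 (covers 2 new) → pick S9 (covers 1 new). Total picks: 4.

4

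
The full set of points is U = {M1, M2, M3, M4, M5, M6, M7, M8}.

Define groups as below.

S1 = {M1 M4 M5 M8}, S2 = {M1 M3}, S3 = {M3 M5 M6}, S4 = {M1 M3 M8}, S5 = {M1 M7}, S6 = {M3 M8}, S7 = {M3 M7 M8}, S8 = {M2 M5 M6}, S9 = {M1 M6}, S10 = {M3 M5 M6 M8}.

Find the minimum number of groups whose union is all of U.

3

S1, S7, and S8 cover everything between them: the union {M1, M2, M3, M4, M5, M6, M7, M8} is all of U.
Only S8 contains M2, so S8 is forced; the remaining 5 points need at least 2 more groups (each remaining group adds at most 3) — so at least 3 groups are needed, and 3 is optimal.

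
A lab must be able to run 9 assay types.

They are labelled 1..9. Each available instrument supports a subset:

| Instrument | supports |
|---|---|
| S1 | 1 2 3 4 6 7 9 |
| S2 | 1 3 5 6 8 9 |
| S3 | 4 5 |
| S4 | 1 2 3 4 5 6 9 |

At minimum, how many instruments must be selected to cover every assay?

2

S1 and S2 together: S1 ∪ S2 = {1, 2, 3, 4, 5, 6, 7, 8, 9} — every assay is covered.
No single instrument has all 9 assays (the largest, S1, has 7), so 2 is optimal.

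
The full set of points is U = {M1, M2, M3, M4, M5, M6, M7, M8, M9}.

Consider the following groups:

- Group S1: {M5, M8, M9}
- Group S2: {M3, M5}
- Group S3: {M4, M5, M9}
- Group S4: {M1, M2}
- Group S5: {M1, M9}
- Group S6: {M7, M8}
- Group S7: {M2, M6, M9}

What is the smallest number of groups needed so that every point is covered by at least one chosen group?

S2, S3, S5, S6, and S7 cover everything between them: the union {M1, M2, M3, M4, M5, M6, M7, M8, M9} is all of U.
No 4 of the 7 groups cover everything (all 35 combinations miss at least one point), so 5 is optimal.

5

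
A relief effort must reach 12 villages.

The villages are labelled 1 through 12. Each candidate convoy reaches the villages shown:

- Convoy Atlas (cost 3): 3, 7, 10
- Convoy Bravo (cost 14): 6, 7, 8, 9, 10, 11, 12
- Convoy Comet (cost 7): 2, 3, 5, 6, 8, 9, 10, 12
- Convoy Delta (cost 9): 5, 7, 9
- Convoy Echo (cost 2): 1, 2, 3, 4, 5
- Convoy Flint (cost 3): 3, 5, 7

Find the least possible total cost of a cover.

16

Bravo, Echo together cover every village (Bravo ∪ Echo = {1, 2, 3, 4, 5, 6, 7, 8, 9, 10, 11, 12}); total cost 14 + 2 = 16.
The greedy pick Echo, Comet, Atlas, Bravo costs 26; no covering selection beats 16.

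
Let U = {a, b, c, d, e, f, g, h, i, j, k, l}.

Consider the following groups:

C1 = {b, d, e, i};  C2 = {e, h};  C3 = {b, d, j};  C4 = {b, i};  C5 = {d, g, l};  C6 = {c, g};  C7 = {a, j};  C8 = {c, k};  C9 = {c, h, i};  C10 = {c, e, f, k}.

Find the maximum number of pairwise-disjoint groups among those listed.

C2, C4, C5, C7, C8 are pairwise disjoint (C2={e,h}; C4={b,i}; C5={d,g,l}; C7={a,j}; C8={c,k}).
Every remaining group overlaps one of these, and no 6 of the listed groups are pairwise disjoint, so 5 is the maximum.

5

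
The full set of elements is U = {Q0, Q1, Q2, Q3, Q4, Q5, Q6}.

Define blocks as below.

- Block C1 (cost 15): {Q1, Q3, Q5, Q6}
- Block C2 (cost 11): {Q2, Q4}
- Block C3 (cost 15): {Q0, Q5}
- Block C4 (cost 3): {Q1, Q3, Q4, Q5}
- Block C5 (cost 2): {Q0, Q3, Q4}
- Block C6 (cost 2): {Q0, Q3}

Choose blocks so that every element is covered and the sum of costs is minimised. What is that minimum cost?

28

C1, C2, C5 together cover every element (C1 ∪ C2 ∪ C5 = {Q0, Q1, Q2, Q3, Q4, Q5, Q6}); total cost 15 + 11 + 2 = 28.
The greedy pick C5, C4, C2, C1 costs 31; no covering selection beats 28.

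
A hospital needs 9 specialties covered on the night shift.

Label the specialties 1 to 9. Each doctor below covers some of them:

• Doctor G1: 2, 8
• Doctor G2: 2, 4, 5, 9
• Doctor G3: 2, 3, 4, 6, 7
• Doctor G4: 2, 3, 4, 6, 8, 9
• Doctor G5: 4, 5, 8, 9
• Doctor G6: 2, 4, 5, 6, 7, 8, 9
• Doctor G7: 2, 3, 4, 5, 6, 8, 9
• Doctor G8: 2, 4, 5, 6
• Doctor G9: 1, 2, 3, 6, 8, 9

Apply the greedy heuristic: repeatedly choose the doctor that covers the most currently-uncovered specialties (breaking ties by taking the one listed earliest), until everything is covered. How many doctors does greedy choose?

Greedy: pick G6 (covers 7 new) → pick G9 (covers 2 new). Total picks: 2.

2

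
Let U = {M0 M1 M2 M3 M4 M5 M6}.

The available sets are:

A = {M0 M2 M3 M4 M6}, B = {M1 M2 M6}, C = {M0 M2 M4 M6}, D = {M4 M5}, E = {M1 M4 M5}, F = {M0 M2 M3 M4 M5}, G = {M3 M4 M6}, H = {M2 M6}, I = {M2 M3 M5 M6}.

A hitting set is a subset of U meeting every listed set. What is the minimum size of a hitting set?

2

Take T = {M5, M6}. Each listed set contains at least one of these, so T is a hitting set of size 2.
The sets E, H are pairwise disjoint, so any hitting set needs a separate item for each — at least 2. Hence 2 is optimal.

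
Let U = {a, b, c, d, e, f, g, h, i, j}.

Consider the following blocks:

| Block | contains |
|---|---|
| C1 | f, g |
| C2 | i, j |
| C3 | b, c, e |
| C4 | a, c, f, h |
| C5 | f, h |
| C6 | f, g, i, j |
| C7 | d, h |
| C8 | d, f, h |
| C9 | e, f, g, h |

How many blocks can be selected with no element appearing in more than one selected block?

C1, C2, C3, C7 are pairwise disjoint (C1={f,g}; C2={i,j}; C3={b,c,e}; C7={d,h}).
Every remaining block overlaps one of these, and no 5 of the listed blocks are pairwise disjoint, so 4 is the maximum.

4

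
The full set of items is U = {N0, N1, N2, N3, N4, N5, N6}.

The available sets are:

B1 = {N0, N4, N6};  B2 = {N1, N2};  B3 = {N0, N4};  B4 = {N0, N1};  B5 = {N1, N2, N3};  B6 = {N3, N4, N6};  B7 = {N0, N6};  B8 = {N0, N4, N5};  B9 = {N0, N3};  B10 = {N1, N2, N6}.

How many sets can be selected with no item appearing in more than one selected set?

2

B3, B5 are pairwise disjoint (B3={N0,N4}; B5={N1,N2,N3}).
Every remaining set overlaps one of these, and no 3 of the listed sets are pairwise disjoint, so 2 is the maximum.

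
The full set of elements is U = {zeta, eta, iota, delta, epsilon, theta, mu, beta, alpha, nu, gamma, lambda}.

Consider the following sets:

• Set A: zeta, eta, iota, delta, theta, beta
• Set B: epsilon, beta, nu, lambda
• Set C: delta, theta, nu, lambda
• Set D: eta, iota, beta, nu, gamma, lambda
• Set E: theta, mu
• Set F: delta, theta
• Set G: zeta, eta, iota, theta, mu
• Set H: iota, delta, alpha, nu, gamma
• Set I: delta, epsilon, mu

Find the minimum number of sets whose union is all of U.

Take {B, G, H}. Their union is {zeta, eta, iota, delta, epsilon, theta, mu, beta, alpha, nu, gamma, lambda}, which is all 12 elements.
Only H contains alpha, so H is forced; the remaining 7 elements need at least 2 more sets (each remaining set adds at most 4) — so at least 3 sets are needed, and 3 is optimal.

3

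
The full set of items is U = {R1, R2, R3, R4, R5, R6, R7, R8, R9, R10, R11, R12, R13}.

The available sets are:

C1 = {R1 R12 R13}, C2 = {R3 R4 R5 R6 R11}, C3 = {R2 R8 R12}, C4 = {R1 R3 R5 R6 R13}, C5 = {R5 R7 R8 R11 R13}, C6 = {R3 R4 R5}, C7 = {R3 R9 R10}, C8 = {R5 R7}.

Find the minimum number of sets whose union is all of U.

C2, C3, C4, C7, and C8 cover everything between them: the union {R1, R2, R3, R4, R5, R6, R7, R8, R9, R10, R11, R12, R13} is all of U.
No 4 of the 8 sets cover everything (all 70 combinations miss at least one item), so 5 is optimal.

5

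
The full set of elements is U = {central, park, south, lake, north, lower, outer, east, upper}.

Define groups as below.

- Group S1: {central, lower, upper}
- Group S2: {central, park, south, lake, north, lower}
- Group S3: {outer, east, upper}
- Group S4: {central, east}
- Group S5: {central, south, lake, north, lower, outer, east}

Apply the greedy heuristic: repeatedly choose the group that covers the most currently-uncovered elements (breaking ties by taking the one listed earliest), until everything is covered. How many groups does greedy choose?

3

Greedy: pick S5 (covers 7 new) → pick S1 (covers 1 new) → pick S2 (covers 1 new). Total picks: 3.
(The true minimum cover uses only 2 groups, so greedy is not optimal here.)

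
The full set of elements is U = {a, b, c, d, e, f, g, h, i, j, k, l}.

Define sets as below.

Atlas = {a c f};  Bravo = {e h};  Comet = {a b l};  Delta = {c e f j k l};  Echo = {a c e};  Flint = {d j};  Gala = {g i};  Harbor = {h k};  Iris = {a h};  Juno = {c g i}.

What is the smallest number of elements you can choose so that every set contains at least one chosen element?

4

T = {a, g, h, j} meets every set (each contains at least one member of T), and |T| = 4.
The sets Atlas, Bravo, Flint, Gala are pairwise disjoint, so any hitting set needs a separate element for each — at least 4. Hence 4 is optimal.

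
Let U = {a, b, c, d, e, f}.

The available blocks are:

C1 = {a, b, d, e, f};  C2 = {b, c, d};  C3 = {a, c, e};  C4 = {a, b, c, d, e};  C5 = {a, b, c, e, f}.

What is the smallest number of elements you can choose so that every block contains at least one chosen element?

H = {a, c} meets every block (each contains at least one member of H), and |H| = 2.
No single element lies in every block, so at least 2 are needed and 2 is optimal.

2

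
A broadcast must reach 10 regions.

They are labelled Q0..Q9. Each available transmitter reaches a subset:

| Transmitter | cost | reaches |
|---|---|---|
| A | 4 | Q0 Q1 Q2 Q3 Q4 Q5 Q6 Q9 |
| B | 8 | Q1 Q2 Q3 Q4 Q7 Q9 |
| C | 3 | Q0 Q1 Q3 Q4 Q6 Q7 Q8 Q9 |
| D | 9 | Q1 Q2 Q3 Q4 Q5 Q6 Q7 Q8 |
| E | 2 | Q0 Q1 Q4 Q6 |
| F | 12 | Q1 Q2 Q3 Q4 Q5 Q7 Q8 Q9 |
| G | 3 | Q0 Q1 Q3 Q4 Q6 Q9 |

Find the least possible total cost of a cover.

7

A, C together cover every region (A ∪ C = {Q0, Q1, Q2, Q3, Q4, Q5, Q6, Q7, Q8, Q9}); total cost 4 + 3 = 7.
No covering selection has total cost below 7.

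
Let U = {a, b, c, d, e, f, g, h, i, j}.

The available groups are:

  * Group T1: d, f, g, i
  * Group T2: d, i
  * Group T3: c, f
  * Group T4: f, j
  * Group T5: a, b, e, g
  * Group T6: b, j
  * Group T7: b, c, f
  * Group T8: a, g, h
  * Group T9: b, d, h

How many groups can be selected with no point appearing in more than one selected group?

4

T2, T3, T6, T8 are pairwise disjoint (T2={d,i}; T3={c,f}; T6={b,j}; T8={a,g,h}).
Every remaining group overlaps one of these, and no 5 of the listed groups are pairwise disjoint, so 4 is the maximum.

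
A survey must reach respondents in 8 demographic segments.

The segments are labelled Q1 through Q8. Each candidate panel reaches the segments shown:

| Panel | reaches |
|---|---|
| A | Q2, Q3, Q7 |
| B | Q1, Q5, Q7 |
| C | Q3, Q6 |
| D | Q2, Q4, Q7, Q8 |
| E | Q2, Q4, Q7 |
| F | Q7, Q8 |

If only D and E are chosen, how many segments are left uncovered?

4

Union of D, E = {Q2, Q4, Q7, Q8}.
Not covered: Q1, Q3, Q5, Q6 — 4 segments.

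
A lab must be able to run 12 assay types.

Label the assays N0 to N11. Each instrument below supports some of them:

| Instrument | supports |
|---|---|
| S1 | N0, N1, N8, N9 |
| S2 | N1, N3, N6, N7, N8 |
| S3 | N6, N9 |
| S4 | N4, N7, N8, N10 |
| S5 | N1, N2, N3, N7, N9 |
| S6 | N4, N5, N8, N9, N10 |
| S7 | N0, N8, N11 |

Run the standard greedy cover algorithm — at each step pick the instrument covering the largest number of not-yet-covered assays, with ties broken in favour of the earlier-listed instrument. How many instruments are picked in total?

4

Greedy: pick S2 (covers 5 new) → pick S6 (covers 4 new) → pick S7 (covers 2 new) → pick S5 (covers 1 new). Total picks: 4.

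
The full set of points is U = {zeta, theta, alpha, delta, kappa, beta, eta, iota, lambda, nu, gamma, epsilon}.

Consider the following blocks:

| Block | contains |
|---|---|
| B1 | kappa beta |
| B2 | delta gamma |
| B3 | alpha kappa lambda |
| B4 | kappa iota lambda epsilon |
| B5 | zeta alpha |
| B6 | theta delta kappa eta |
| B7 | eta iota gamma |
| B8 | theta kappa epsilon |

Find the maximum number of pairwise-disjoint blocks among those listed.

3

B2, B4, B5 are pairwise disjoint (B2={delta,gamma}; B4={kappa,iota,lambda,epsilon}; B5={zeta,alpha}).
Every remaining block overlaps one of these, and no 4 of the listed blocks are pairwise disjoint, so 3 is the maximum.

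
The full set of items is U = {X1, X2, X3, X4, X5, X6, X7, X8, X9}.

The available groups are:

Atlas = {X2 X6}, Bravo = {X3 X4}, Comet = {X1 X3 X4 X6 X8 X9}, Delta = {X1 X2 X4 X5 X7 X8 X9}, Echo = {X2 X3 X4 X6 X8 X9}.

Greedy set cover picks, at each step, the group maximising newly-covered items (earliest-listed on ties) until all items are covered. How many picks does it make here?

Greedy: pick Delta (covers 7 new) → pick Comet (covers 2 new). Total picks: 2.

2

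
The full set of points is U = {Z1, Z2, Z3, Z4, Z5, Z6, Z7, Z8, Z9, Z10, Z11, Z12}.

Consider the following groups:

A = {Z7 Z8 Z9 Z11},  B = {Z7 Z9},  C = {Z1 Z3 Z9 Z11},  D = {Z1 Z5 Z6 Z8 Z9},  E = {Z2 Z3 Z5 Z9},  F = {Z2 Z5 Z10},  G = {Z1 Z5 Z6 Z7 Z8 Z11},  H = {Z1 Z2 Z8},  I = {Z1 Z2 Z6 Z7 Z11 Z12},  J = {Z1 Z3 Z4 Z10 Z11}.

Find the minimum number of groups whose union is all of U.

D and I and J together: D ∪ I ∪ J = {Z1, Z2, Z3, Z4, Z5, Z6, Z7, Z8, Z9, Z10, Z11, Z12} — every point is covered.
Only J contains Z4, so J is forced; the remaining 7 points need at least 2 more groups (each remaining group adds at most 4) — so at least 3 groups are needed, and 3 is optimal.

3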